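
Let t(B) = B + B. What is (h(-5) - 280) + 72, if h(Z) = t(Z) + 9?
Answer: -209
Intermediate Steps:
t(B) = 2*B
h(Z) = 9 + 2*Z (h(Z) = 2*Z + 9 = 9 + 2*Z)
(h(-5) - 280) + 72 = ((9 + 2*(-5)) - 280) + 72 = ((9 - 10) - 280) + 72 = (-1 - 280) + 72 = -281 + 72 = -209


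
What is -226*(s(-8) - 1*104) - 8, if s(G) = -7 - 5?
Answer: 26208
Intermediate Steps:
s(G) = -12
-226*(s(-8) - 1*104) - 8 = -226*(-12 - 1*104) - 8 = -226*(-12 - 104) - 8 = -226*(-116) - 8 = 26216 - 8 = 26208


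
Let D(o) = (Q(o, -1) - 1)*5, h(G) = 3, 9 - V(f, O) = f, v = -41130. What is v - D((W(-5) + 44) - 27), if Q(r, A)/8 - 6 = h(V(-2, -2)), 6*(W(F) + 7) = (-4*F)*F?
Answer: -41485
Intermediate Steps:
V(f, O) = 9 - f
W(F) = -7 - 2*F**2/3 (W(F) = -7 + ((-4*F)*F)/6 = -7 + (-4*F**2)/6 = -7 - 2*F**2/3)
Q(r, A) = 72 (Q(r, A) = 48 + 8*3 = 48 + 24 = 72)
D(o) = 355 (D(o) = (72 - 1)*5 = 71*5 = 355)
v - D((W(-5) + 44) - 27) = -41130 - 1*355 = -41130 - 355 = -41485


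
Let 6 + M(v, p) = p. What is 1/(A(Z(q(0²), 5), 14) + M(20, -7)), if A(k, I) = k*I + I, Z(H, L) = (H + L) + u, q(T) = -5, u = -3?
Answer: -1/41 ≈ -0.024390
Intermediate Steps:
Z(H, L) = -3 + H + L (Z(H, L) = (H + L) - 3 = -3 + H + L)
A(k, I) = I + I*k (A(k, I) = I*k + I = I + I*k)
M(v, p) = -6 + p
1/(A(Z(q(0²), 5), 14) + M(20, -7)) = 1/(14*(1 + (-3 - 5 + 5)) + (-6 - 7)) = 1/(14*(1 - 3) - 13) = 1/(14*(-2) - 13) = 1/(-28 - 13) = 1/(-41) = -1/41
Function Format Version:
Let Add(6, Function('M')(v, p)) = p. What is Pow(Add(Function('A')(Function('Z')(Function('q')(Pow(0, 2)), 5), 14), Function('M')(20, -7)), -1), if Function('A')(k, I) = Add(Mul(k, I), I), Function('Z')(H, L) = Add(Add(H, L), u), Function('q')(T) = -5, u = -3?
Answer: Rational(-1, 41) ≈ -0.024390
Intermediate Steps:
Function('Z')(H, L) = Add(-3, H, L) (Function('Z')(H, L) = Add(Add(H, L), -3) = Add(-3, H, L))
Function('A')(k, I) = Add(I, Mul(I, k)) (Function('A')(k, I) = Add(Mul(I, k), I) = Add(I, Mul(I, k)))
Function('M')(v, p) = Add(-6, p)
Pow(Add(Function('A')(Function('Z')(Function('q')(Pow(0, 2)), 5), 14), Function('M')(20, -7)), -1) = Pow(Add(Mul(14, Add(1, Add(-3, -5, 5))), Add(-6, -7)), -1) = Pow(Add(Mul(14, Add(1, -3)), -13), -1) = Pow(Add(Mul(14, -2), -13), -1) = Pow(Add(-28, -13), -1) = Pow(-41, -1) = Rational(-1, 41)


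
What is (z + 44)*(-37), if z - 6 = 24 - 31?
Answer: -1591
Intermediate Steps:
z = -1 (z = 6 + (24 - 31) = 6 - 7 = -1)
(z + 44)*(-37) = (-1 + 44)*(-37) = 43*(-37) = -1591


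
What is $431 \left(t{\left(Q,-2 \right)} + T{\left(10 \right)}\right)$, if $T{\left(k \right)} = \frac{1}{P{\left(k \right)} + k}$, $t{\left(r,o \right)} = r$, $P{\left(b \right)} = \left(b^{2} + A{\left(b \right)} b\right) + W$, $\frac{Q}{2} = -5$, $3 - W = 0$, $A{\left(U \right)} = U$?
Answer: $- \frac{917599}{213} \approx -4308.0$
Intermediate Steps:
$W = 3$ ($W = 3 - 0 = 3 + 0 = 3$)
$Q = -10$ ($Q = 2 \left(-5\right) = -10$)
$P{\left(b \right)} = 3 + 2 b^{2}$ ($P{\left(b \right)} = \left(b^{2} + b b\right) + 3 = \left(b^{2} + b^{2}\right) + 3 = 2 b^{2} + 3 = 3 + 2 b^{2}$)
$T{\left(k \right)} = \frac{1}{3 + k + 2 k^{2}}$ ($T{\left(k \right)} = \frac{1}{\left(3 + 2 k^{2}\right) + k} = \frac{1}{3 + k + 2 k^{2}}$)
$431 \left(t{\left(Q,-2 \right)} + T{\left(10 \right)}\right) = 431 \left(-10 + \frac{1}{3 + 10 + 2 \cdot 10^{2}}\right) = 431 \left(-10 + \frac{1}{3 + 10 + 2 \cdot 100}\right) = 431 \left(-10 + \frac{1}{3 + 10 + 200}\right) = 431 \left(-10 + \frac{1}{213}\right) = 431 \left(- \frac{2129}{213}\right) = - \frac{917599}{213}$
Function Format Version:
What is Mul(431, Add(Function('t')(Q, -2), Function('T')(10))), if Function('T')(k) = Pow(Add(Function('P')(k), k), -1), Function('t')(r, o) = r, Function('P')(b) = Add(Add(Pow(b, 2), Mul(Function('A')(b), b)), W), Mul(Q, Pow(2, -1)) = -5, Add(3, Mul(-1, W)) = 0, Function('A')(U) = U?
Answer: Rational(-917599, 213) ≈ -4308.0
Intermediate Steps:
W = 3 (W = Add(3, Mul(-1, 0)) = Add(3, 0) = 3)
Q = -10 (Q = Mul(2, -5) = -10)
Function('P')(b) = Add(3, Mul(2, Pow(b, 2))) (Function('P')(b) = Add(Add(Pow(b, 2), Mul(b, b)), 3) = Add(Add(Pow(b, 2), Pow(b, 2)), 3) = Add(Mul(2, Pow(b, 2)), 3) = Add(3, Mul(2, Pow(b, 2))))
Function('T')(k) = Pow(Add(3, k, Mul(2, Pow(k, 2))), -1) (Function('T')(k) = Pow(Add(Add(3, Mul(2, Pow(k, 2))), k), -1) = Pow(Add(3, k, Mul(2, Pow(k, 2))), -1))
Mul(431, Add(Function('t')(Q, -2), Function('T')(10))) = Mul(431, Add(-10, Pow(Add(3, 10, Mul(2, Pow(10, 2))), -1))) = Mul(431, Add(-10, Pow(Add(3, 10, Mul(2, 100)), -1))) = Mul(431, Add(-10, Pow(Add(3, 10, 200), -1))) = Mul(431, Add(-10, Pow(213, -1))) = Mul(431, Add(-10, Rational(1, 213))) = Mul(431, Rational(-2129, 213)) = Rational(-917599, 213)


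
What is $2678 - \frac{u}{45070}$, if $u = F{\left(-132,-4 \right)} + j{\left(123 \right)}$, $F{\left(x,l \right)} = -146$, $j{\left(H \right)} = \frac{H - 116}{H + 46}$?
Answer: $\frac{20397895407}{7616830} \approx 2678.0$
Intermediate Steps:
$j{\left(H \right)} = \frac{-116 + H}{46 + H}$ ($j{\left(H \right)} = \frac{H - 116}{46 + H} = \frac{-116 + H}{46 + H}$)
$u = - \frac{24667}{169}$ ($u = -146 + \frac{-116 + 123}{46 + 123} = -146 + \frac{1}{169} \cdot 7 = -146 + \frac{7}{169} = - \frac{24667}{169} \approx -145.96$)
$2678 - \frac{u}{45070} = 2678 - - \frac{24667}{169 \cdot 45070} = 2678 - \left(- \frac{24667}{169}\right) \frac{1}{45070} = 2678 - - \frac{24667}{7616830} = 2678 + \frac{24667}{7616830} = \frac{20397895407}{7616830}$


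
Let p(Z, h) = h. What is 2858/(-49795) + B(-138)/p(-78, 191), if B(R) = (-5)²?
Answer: 698997/9510845 ≈ 0.073495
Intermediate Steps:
B(R) = 25
2858/(-49795) + B(-138)/p(-78, 191) = 2858/(-49795) + 25/191 = 2858*(-1/49795) + 25*(1/191) = -2858/49795 + 25/191 = 698997/9510845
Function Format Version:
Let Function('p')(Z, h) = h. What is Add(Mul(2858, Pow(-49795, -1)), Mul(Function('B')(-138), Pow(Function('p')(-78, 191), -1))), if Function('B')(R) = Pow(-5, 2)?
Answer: Rational(698997, 9510845) ≈ 0.073495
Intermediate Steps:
Function('B')(R) = 25
Add(Mul(2858, Pow(-49795, -1)), Mul(Function('B')(-138), Pow(Function('p')(-78, 191), -1))) = Add(Mul(2858, Pow(-49795, -1)), Mul(25, Pow(191, -1))) = Add(Mul(2858, Rational(-1, 49795)), Mul(25, Rational(1, 191))) = Add(Rational(-2858, 49795), Rational(25, 191)) = Rational(698997, 9510845)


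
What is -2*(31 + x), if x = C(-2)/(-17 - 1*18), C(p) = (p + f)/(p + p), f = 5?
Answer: -4343/70 ≈ -62.043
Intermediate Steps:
C(p) = (5 + p)/(2*p) (C(p) = (p + 5)/(p + p) = (5 + p)/((2*p)) = (5 + p)*(1/(2*p)) = (5 + p)/(2*p))
x = 3/140 (x = ((½)*(5 - 2)/(-2))/(-17 - 1*18) = ((½)*(-½)*3)/(-17 - 18) = -¾/(-35) = -¾*(-1/35) = 3/140 ≈ 0.021429)
-2*(31 + x) = -2*(31 + 3/140) = -2*4343/140 = -4343/70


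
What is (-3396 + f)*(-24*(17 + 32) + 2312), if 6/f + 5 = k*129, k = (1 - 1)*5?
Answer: -19296096/5 ≈ -3.8592e+6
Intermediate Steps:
k = 0 (k = 0*5 = 0)
f = -6/5 (f = 6/(-5 + 0*129) = 6/(-5 + 0) = 6/(-5) = 6*(-⅕) = -6/5 ≈ -1.2000)
(-3396 + f)*(-24*(17 + 32) + 2312) = (-3396 - 6/5)*(-24*(17 + 32) + 2312) = -16986*(-24*49 + 2312)/5 = -16986*(-1176 + 2312)/5 = -16986/5*1136 = -19296096/5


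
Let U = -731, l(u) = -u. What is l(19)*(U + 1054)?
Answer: -6137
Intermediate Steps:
l(19)*(U + 1054) = (-1*19)*(-731 + 1054) = -19*323 = -6137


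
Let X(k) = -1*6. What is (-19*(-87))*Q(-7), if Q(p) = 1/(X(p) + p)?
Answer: -1653/13 ≈ -127.15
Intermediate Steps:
X(k) = -6
Q(p) = 1/(-6 + p)
(-19*(-87))*Q(-7) = (-19*(-87))/(-6 - 7) = 1653/(-13) = 1653*(-1/13) = -1653/13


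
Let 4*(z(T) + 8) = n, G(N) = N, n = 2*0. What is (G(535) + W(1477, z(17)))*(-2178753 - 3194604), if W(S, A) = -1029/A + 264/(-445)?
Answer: -12683234249301/3560 ≈ -3.5627e+9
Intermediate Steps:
n = 0
z(T) = -8 (z(T) = -8 + (¼)*0 = -8 + 0 = -8)
W(S, A) = -264/445 - 1029/A (W(S, A) = -1029/A + 264*(-1/445) = -1029/A - 264/445 = -264/445 - 1029/A)
(G(535) + W(1477, z(17)))*(-2178753 - 3194604) = (535 + (-264/445 - 1029/(-8)))*(-2178753 - 3194604) = (535 + (-264/445 - 1029*(-⅛)))*(-5373357) = (535 + (-264/445 + 1029/8))*(-5373357) = (535 + 455793/3560)*(-5373357) = (2360393/3560)*(-5373357) = -12683234249301/3560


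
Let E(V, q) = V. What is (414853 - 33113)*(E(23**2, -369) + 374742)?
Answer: 143255951540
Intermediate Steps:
(414853 - 33113)*(E(23**2, -369) + 374742) = (414853 - 33113)*(23**2 + 374742) = 381740*(529 + 374742) = 381740*375271 = 143255951540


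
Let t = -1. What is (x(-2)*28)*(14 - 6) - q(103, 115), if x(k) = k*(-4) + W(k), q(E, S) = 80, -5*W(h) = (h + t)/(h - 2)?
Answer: 8392/5 ≈ 1678.4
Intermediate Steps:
W(h) = -(-1 + h)/(5*(-2 + h)) (W(h) = -(h - 1)/(5*(h - 2)) = -(-1 + h)/(5*(-2 + h)))
x(k) = -4*k + (1 - k)/(5*(-2 + k)) (x(k) = k*(-4) + (1 - k)/(5*(-2 + k)) = -4*k + (1 - k)/(5*(-2 + k)))
(x(-2)*28)*(14 - 6) - q(103, 115) = (((1 - 1*(-2) - 20*(-2)*(-2 - 2))/(5*(-2 - 2)))*28)*(14 - 6) - 1*80 = (((⅕)*(1 + 2 - 20*(-2)*(-4))/(-4))*28)*8 - 80 = (((⅕)*(-¼)*(1 + 2 - 160))*28)*8 - 80 = (((⅕)*(-¼)*(-157))*28)*8 - 80 = ((157/20)*28)*8 - 80 = (1099/5)*8 - 80 = 8792/5 - 80 = 8392/5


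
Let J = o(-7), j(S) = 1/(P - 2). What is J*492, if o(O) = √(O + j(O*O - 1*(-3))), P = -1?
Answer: 164*I*√66 ≈ 1332.3*I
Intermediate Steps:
j(S) = -⅓ (j(S) = 1/(-1 - 2) = 1/(-3) = -⅓)
o(O) = √(-⅓ + O) (o(O) = √(O - ⅓) = √(-⅓ + O))
J = I*√66/3 (J = √(-3 + 9*(-7))/3 = √(-3 - 63)/3 = √(-66)/3 = (I*√66)/3 = I*√66/3 ≈ 2.708*I)
J*492 = (I*√66/3)*492 = 164*I*√66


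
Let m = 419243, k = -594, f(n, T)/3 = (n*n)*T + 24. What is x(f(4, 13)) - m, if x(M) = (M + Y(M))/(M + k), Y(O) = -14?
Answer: -21381052/51 ≈ -4.1924e+5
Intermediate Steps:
f(n, T) = 72 + 3*T*n² (f(n, T) = 3*((n*n)*T + 24) = 3*(n²*T + 24) = 3*(T*n² + 24) = 3*(24 + T*n²) = 72 + 3*T*n²)
x(M) = (-14 + M)/(-594 + M) (x(M) = (M - 14)/(M - 594) = (-14 + M)/(-594 + M))
x(f(4, 13)) - m = (-14 + (72 + 3*13*4²))/(-594 + (72 + 3*13*4²)) - 1*419243 = (-14 + (72 + 3*13*16))/(-594 + (72 + 3*13*16)) - 419243 = (-14 + (72 + 624))/(-594 + (72 + 624)) - 419243 = (-14 + 696)/(-594 + 696) - 419243 = 682/102 - 419243 = (1/102)*682 - 419243 = 341/51 - 419243 = -21381052/51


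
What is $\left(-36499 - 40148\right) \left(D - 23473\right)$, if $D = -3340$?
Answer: $2055136011$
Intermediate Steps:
$\left(-36499 - 40148\right) \left(D - 23473\right) = \left(-36499 - 40148\right) \left(-3340 - 23473\right) = \left(-76647\right) \left(-26813\right) = 2055136011$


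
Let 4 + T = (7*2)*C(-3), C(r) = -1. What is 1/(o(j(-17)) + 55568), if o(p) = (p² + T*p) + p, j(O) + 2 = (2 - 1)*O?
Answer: 1/56252 ≈ 1.7777e-5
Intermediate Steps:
j(O) = -2 + O (j(O) = -2 + (2 - 1)*O = -2 + 1*O = -2 + O)
T = -18 (T = -4 + (7*2)*(-1) = -4 + 14*(-1) = -4 - 14 = -18)
o(p) = p² - 17*p (o(p) = (p² - 18*p) + p = p² - 17*p)
1/(o(j(-17)) + 55568) = 1/((-2 - 17)*(-17 + (-2 - 17)) + 55568) = 1/(-19*(-17 - 19) + 55568) = 1/(-19*(-36) + 55568) = 1/(684 + 55568) = 1/56252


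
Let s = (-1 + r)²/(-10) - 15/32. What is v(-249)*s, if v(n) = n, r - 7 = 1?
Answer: 213891/160 ≈ 1336.8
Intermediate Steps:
r = 8 (r = 7 + 1 = 8)
s = -859/160 (s = (-1 + 8)²/(-10) - 15/32 = 7²*(-⅒) - 15*1/32 = 49*(-⅒) - 15/32 = -49/10 - 15/32 = -859/160 ≈ -5.3688)
v(-249)*s = -249*(-859/160) = 213891/160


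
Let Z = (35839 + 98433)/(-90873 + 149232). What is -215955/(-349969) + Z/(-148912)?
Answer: 117292419443567/190084686986397 ≈ 0.61705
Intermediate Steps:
Z = 134272/58359 ≈ 2.3008
-215955/(-349969) + Z/(-148912) = -215955/(-349969) + (134272/58359)/(-148912) = -215955*(-1/349969) + (134272/58359)*(-1/148912) = 215955/349969 - 8392/543147213 = 117292419443567/190084686986397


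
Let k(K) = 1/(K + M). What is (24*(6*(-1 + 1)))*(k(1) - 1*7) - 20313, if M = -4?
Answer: -20313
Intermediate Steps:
k(K) = 1/(-4 + K) (k(K) = 1/(K - 4) = 1/(-4 + K))
(24*(6*(-1 + 1)))*(k(1) - 1*7) - 20313 = (24*(6*(-1 + 1)))*(1/(-4 + 1) - 1*7) - 20313 = (24*(6*0))*(1/(-3) - 7) - 20313 = (24*0)*(-⅓ - 7) - 20313 = 0*(-22/3) - 20313 = 0 - 20313 = -20313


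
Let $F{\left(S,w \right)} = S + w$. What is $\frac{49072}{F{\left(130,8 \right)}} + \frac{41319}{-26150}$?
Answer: $\frac{638765389}{1804350} \approx 354.01$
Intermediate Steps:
$\frac{49072}{F{\left(130,8 \right)}} + \frac{41319}{-26150} = \frac{49072}{130 + 8} + \frac{41319}{-26150} = \frac{49072}{138} + 41319 \left(- \frac{1}{26150}\right) = 49072 \cdot \frac{1}{138} - \frac{41319}{26150} = \frac{24536}{69} - \frac{41319}{26150} = \frac{638765389}{1804350}$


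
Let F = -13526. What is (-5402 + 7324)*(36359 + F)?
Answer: 43885026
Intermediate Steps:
(-5402 + 7324)*(36359 + F) = (-5402 + 7324)*(36359 - 13526) = 1922*22833 = 43885026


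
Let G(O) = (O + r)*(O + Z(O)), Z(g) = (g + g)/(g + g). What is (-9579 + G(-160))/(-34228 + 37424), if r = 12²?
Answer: -7035/3196 ≈ -2.2012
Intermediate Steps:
r = 144
Z(g) = 1 (Z(g) = (2*g)/((2*g)) = (2*g)*(1/(2*g)) = 1)
G(O) = (1 + O)*(144 + O) (G(O) = (O + 144)*(O + 1) = (144 + O)*(1 + O) = (1 + O)*(144 + O))
(-9579 + G(-160))/(-34228 + 37424) = (-9579 + (144 + (-160)² + 145*(-160)))/(-34228 + 37424) = (-9579 + (144 + 25600 - 23200))/3196 = (-9579 + 2544)*(1/3196) = -7035*1/3196 = -7035/3196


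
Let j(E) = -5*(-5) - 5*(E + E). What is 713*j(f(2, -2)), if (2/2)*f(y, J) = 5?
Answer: -17825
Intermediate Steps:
f(y, J) = 5
j(E) = 25 - 10*E
713*j(f(2, -2)) = 713*(25 - 10*5) = 713*(25 - 50) = 713*(-25) = -17825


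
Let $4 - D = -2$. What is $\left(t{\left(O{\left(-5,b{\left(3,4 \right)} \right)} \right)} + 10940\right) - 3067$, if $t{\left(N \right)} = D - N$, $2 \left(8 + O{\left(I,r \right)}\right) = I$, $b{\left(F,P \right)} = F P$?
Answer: $\frac{15779}{2} \approx 7889.5$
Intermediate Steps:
$D = 6$ ($D = 4 - -2 = 4 + 2 = 6$)
$O{\left(I,r \right)} = -8 + \frac{I}{2}$
$t{\left(N \right)} = 6 - N$
$\left(t{\left(O{\left(-5,b{\left(3,4 \right)} \right)} \right)} + 10940\right) - 3067 = \left(\left(6 - \left(-8 + \frac{1}{2} \left(-5\right)\right)\right) + 10940\right) - 3067 = \left(\left(6 - \left(-8 - \frac{5}{2}\right)\right) + 10940\right) - 3067 = \left(\left(6 - - \frac{21}{2}\right) + 10940\right) - 3067 = \left(\left(6 + \frac{21}{2}\right) + 10940\right) - 3067 = \left(\frac{33}{2} + 10940\right) - 3067 = \frac{21913}{2} - 3067 = \frac{15779}{2}$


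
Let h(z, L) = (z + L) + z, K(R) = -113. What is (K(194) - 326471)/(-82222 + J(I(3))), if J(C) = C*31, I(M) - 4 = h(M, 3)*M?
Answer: 326584/81261 ≈ 4.0190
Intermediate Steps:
h(z, L) = L + 2*z (h(z, L) = (L + z) + z = L + 2*z)
I(M) = 4 + M*(3 + 2*M) (I(M) = 4 + (3 + 2*M)*M = 4 + M*(3 + 2*M))
J(C) = 31*C
(K(194) - 326471)/(-82222 + J(I(3))) = (-113 - 326471)/(-82222 + 31*(4 + 3*(3 + 2*3))) = -326584/(-82222 + 31*(4 + 3*(3 + 6))) = -326584/(-82222 + 31*(4 + 3*9)) = -326584/(-82222 + 31*(4 + 27)) = -326584/(-82222 + 31*31) = -326584/(-82222 + 961) = -326584/(-81261) = -326584*(-1/81261) = 326584/81261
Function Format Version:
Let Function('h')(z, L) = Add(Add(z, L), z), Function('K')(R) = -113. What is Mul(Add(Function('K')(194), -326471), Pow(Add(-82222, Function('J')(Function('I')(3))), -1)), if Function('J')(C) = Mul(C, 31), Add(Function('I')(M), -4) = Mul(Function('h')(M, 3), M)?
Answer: Rational(326584, 81261) ≈ 4.0190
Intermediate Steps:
Function('h')(z, L) = Add(L, Mul(2, z)) (Function('h')(z, L) = Add(Add(L, z), z) = Add(L, Mul(2, z)))
Function('I')(M) = Add(4, Mul(M, Add(3, Mul(2, M)))) (Function('I')(M) = Add(4, Mul(Add(3, Mul(2, M)), M)) = Add(4, Mul(M, Add(3, Mul(2, M)))))
Function('J')(C) = Mul(31, C)
Mul(Add(Function('K')(194), -326471), Pow(Add(-82222, Function('J')(Function('I')(3))), -1)) = Mul(Add(-113, -326471), Pow(Add(-82222, Mul(31, Add(4, Mul(3, Add(3, Mul(2, 3)))))), -1)) = Mul(-326584, Pow(Add(-82222, Mul(31, Add(4, Mul(3, Add(3, 6))))), -1)) = Mul(-326584, Pow(Add(-82222, Mul(31, Add(4, Mul(3, 9)))), -1)) = Mul(-326584, Pow(Add(-82222, Mul(31, Add(4, 27))), -1)) = Mul(-326584, Pow(Add(-82222, Mul(31, 31)), -1)) = Mul(-326584, Pow(Add(-82222, 961), -1)) = Mul(-326584, Pow(-81261, -1)) = Mul(-326584, Rational(-1, 81261)) = Rational(326584, 81261)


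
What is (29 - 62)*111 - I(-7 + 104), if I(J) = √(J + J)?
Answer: -3663 - √194 ≈ -3676.9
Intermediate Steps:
I(J) = √2*√J (I(J) = √(2*J) = √2*√J)
(29 - 62)*111 - I(-7 + 104) = (29 - 62)*111 - √2*√(-7 + 104) = -33*111 - √2*√97 = -3663 - √194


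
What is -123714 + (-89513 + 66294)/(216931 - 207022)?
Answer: -1225905245/9909 ≈ -1.2372e+5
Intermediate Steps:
-123714 + (-89513 + 66294)/(216931 - 207022) = -123714 - 23219/9909 = -1225905245/9909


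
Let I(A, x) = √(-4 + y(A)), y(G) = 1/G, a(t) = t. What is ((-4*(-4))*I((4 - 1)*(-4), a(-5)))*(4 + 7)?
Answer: 616*I*√3/3 ≈ 355.65*I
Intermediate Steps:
I(A, x) = √(-4 + 1/A)
((-4*(-4))*I((4 - 1)*(-4), a(-5)))*(4 + 7) = ((-4*(-4))*√(-4 + 1/((4 - 1)*(-4))))*(4 + 7) = (16*√(-4 + 1/(3*(-4))))*11 = (16*√(-4 + 1/(-12)))*11 = (16*√(-4 - 1/12))*11 = (16*√(-49/12))*11 = (16*(7*I*√3/6))*11 = (56*I*√3/3)*11 = 616*I*√3/3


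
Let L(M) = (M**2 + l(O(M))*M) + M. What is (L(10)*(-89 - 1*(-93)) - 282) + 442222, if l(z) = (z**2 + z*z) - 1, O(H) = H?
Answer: 450340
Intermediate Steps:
l(z) = -1 + 2*z**2 (l(z) = (z**2 + z**2) - 1 = 2*z**2 - 1 = -1 + 2*z**2)
L(M) = M + M**2 + M*(-1 + 2*M**2) (L(M) = (M**2 + (-1 + 2*M**2)*M) + M = (M**2 + M*(-1 + 2*M**2)) + M = M + M**2 + M*(-1 + 2*M**2))
(L(10)*(-89 - 1*(-93)) - 282) + 442222 = ((10**2*(1 + 2*10))*(-89 - 1*(-93)) - 282) + 442222 = ((100*(1 + 20))*(-89 + 93) - 282) + 442222 = ((100*21)*4 - 282) + 442222 = (2100*4 - 282) + 442222 = (8400 - 282) + 442222 = 8118 + 442222 = 450340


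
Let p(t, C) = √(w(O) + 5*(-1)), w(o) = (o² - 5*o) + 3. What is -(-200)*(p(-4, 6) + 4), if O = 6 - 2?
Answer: 800 + 200*I*√6 ≈ 800.0 + 489.9*I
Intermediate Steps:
O = 4
w(o) = 3 + o² - 5*o
p(t, C) = I*√6 (p(t, C) = √((3 + 4² - 5*4) + 5*(-1)) = √((3 + 16 - 20) - 5) = √(-1 - 5) = √(-6) = I*√6)
-(-200)*(p(-4, 6) + 4) = -(-200)*(I*√6 + 4) = -(-200)*(4 + I*√6) = -40*(-20 - 5*I*√6) = 800 + 200*I*√6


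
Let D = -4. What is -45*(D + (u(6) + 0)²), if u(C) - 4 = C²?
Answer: -71820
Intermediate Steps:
u(C) = 4 + C²
-45*(D + (u(6) + 0)²) = -45*(-4 + ((4 + 6²) + 0)²) = -45*(-4 + ((4 + 36) + 0)²) = -45*(-4 + (40 + 0)²) = -45*(-4 + 40²) = -45*(-4 + 1600) = -45*1596 = -71820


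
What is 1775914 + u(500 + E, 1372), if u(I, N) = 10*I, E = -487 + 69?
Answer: 1776734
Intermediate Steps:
E = -418
1775914 + u(500 + E, 1372) = 1775914 + 10*(500 - 418) = 1775914 + 10*82 = 1775914 + 820 = 1776734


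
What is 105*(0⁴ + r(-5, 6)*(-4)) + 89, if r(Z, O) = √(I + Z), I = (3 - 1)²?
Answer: 89 - 420*I ≈ 89.0 - 420.0*I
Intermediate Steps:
I = 4 (I = 2² = 4)
r(Z, O) = √(4 + Z)
105*(0⁴ + r(-5, 6)*(-4)) + 89 = 105*(0⁴ + √(4 - 5)*(-4)) + 89 = 105*(0 + √(-1)*(-4)) + 89 = 105*(0 + I*(-4)) + 89 = 105*(0 - 4*I) + 89 = 105*(-4*I) + 89 = -420*I + 89 = 89 - 420*I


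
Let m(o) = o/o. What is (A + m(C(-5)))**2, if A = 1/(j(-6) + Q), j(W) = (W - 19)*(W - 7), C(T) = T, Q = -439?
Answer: 12769/12996 ≈ 0.98253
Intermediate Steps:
m(o) = 1
j(W) = (-19 + W)*(-7 + W)
A = -1/114 (A = 1/((133 + (-6)**2 - 26*(-6)) - 439) = 1/((133 + 36 + 156) - 439) = 1/(325 - 439) = 1/(-114) = -1/114 ≈ -0.0087719)
(A + m(C(-5)))**2 = (-1/114 + 1)**2 = (113/114)**2 = 12769/12996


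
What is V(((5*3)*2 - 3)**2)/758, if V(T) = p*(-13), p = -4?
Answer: 26/379 ≈ 0.068602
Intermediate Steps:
V(T) = 52 (V(T) = -4*(-13) = 52)
V(((5*3)*2 - 3)**2)/758 = 52/758 = 52*(1/758) = 26/379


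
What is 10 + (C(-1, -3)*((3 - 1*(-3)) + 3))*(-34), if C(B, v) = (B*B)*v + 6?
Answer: -908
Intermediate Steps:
C(B, v) = 6 + v*B² (C(B, v) = B²*v + 6 = v*B² + 6 = 6 + v*B²)
10 + (C(-1, -3)*((3 - 1*(-3)) + 3))*(-34) = 10 + ((6 - 3*(-1)²)*((3 - 1*(-3)) + 3))*(-34) = 10 + ((6 - 3*1)*((3 + 3) + 3))*(-34) = 10 + ((6 - 3)*(6 + 3))*(-34) = 10 + (3*9)*(-34) = 10 + 27*(-34) = 10 - 918 = -908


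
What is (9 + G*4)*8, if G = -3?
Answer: -24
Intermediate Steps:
(9 + G*4)*8 = (9 - 3*4)*8 = (9 - 12)*8 = -3*8 = -24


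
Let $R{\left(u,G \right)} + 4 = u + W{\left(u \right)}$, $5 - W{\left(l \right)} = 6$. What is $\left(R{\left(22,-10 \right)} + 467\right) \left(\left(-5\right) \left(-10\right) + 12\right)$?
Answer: $30008$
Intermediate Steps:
$W{\left(l \right)} = -1$ ($W{\left(l \right)} = 5 - 6 = -1$)
$R{\left(u,G \right)} = -5 + u$ ($R{\left(u,G \right)} = -4 + \left(u - 1\right) = -4 + \left(-1 + u\right) = -5 + u$)
$\left(R{\left(22,-10 \right)} + 467\right) \left(\left(-5\right) \left(-10\right) + 12\right) = \left(\left(-5 + 22\right) + 467\right) \left(\left(-5\right) \left(-10\right) + 12\right) = \left(17 + 467\right) \left(50 + 12\right) = 484 \cdot 62 = 30008$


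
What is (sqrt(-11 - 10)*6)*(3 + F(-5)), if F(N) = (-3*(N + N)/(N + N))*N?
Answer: 108*I*sqrt(21) ≈ 494.92*I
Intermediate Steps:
F(N) = -3*N (F(N) = (-3*2*N/(2*N))*N = (-3*2*N*1/(2*N))*N = (-3*1)*N = -3*N)
(sqrt(-11 - 10)*6)*(3 + F(-5)) = (sqrt(-11 - 10)*6)*(3 - 3*(-5)) = (sqrt(-21)*6)*(3 + 15) = ((I*sqrt(21))*6)*18 = (6*I*sqrt(21))*18 = 108*I*sqrt(21)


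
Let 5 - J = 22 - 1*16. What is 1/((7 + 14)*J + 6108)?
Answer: 1/6087 ≈ 0.00016428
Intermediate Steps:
J = -1 (J = 5 - (22 - 1*16) = 5 - (22 - 16) = 5 - 1*6 = 5 - 6 = -1)
1/((7 + 14)*J + 6108) = 1/((7 + 14)*(-1) + 6108) = 1/(21*(-1) + 6108) = 1/(-21 + 6108) = 1/6087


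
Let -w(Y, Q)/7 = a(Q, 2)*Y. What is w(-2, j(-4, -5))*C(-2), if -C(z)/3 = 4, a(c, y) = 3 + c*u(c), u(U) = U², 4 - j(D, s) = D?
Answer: -86520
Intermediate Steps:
j(D, s) = 4 - D
a(c, y) = 3 + c³ (a(c, y) = 3 + c*c² = 3 + c³)
C(z) = -12 (C(z) = -3*4 = -12)
w(Y, Q) = -7*Y*(3 + Q³) (w(Y, Q) = -7*(3 + Q³)*Y = -7*Y*(3 + Q³))
w(-2, j(-4, -5))*C(-2) = -7*(-2)*(3 + (4 - 1*(-4))³)*(-12) = -7*(-2)*(3 + (4 + 4)³)*(-12) = -7*(-2)*(3 + 8³)*(-12) = -7*(-2)*(3 + 512)*(-12) = -7*(-2)*515*(-12) = 7210*(-12) = -86520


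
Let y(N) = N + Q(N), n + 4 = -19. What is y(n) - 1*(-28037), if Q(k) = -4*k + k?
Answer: 28083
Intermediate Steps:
n = -23 (n = -4 - 19 = -23)
Q(k) = -3*k
y(N) = -2*N (y(N) = N - 3*N = -2*N)
y(n) - 1*(-28037) = -2*(-23) - 1*(-28037) = 46 + 28037 = 28083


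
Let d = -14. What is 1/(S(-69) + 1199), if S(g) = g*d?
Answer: 1/2165 ≈ 0.00046189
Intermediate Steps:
S(g) = -14*g (S(g) = g*(-14) = -14*g)
1/(S(-69) + 1199) = 1/(-14*(-69) + 1199) = 1/(966 + 1199) = 1/2165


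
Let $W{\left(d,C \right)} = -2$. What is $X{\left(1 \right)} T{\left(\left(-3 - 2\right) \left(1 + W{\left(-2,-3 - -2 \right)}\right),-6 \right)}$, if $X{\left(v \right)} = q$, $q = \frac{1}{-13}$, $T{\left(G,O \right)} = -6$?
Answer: $\frac{6}{13} \approx 0.46154$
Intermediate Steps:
$q = - \frac{1}{13} \approx -0.076923$
$X{\left(v \right)} = - \frac{1}{13}$
$X{\left(1 \right)} T{\left(\left(-3 - 2\right) \left(1 + W{\left(-2,-3 - -2 \right)}\right),-6 \right)} = \left(- \frac{1}{13}\right) \left(-6\right) = \frac{6}{13}$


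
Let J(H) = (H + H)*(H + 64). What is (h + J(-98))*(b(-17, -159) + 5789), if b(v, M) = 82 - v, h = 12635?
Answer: 113632512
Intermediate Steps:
J(H) = 2*H*(64 + H) (J(H) = (2*H)*(64 + H) = 2*H*(64 + H))
(h + J(-98))*(b(-17, -159) + 5789) = (12635 + 2*(-98)*(64 - 98))*((82 - 1*(-17)) + 5789) = (12635 + 2*(-98)*(-34))*((82 + 17) + 5789) = (12635 + 6664)*(99 + 5789) = 19299*5888 = 113632512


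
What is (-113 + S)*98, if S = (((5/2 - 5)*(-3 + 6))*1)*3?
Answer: -13279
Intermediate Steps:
S = -45/2 (S = (((5*(½) - 5)*3)*1)*3 = (((5/2 - 5)*3)*1)*3 = (-5/2*3*1)*3 = -15/2*1*3 = -15/2*3 = -45/2 ≈ -22.500)
(-113 + S)*98 = (-113 - 45/2)*98 = -271/2*98 = -13279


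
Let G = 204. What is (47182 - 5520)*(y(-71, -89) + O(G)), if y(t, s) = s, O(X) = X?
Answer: 4791130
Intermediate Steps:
(47182 - 5520)*(y(-71, -89) + O(G)) = (47182 - 5520)*(-89 + 204) = 41662*115 = 4791130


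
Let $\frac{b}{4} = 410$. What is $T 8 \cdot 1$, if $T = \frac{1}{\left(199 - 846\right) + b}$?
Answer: $\frac{8}{993} \approx 0.0080564$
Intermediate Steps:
$b = 1640$ ($b = 4 \cdot 410 = 1640$)
$T = \frac{1}{993}$ ($T = \frac{1}{\left(199 - 846\right) + 1640} = \frac{1}{-647 + 1640} = \frac{1}{993} \approx 0.0010071$)
$T 8 \cdot 1 = \frac{8 \cdot 1}{993} = \frac{1}{993} \cdot 8 = \frac{8}{993}$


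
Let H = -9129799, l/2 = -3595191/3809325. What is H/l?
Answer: 11592790525225/2396794 ≈ 4.8368e+6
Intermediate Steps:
l = -2396794/1269775 (l = 2*(-3595191/3809325) = 2*(-3595191*1/3809325) = 2*(-1198397/1269775) = -2396794/1269775 ≈ -1.8876)
H/l = -9129799/(-2396794/1269775) = -9129799*(-1269775/2396794) = 11592790525225/2396794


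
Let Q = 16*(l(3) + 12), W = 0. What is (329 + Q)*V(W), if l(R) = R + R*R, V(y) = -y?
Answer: 0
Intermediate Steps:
l(R) = R + R²
Q = 384 (Q = 16*(3*(1 + 3) + 12) = 16*(3*4 + 12) = 16*(12 + 12) = 16*24 = 384)
(329 + Q)*V(W) = (329 + 384)*(-1*0) = 713*0 = 0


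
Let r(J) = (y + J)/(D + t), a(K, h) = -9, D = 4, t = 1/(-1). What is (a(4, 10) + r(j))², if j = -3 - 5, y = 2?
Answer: 121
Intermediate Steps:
t = -1
j = -8
r(J) = ⅔ + J/3 (r(J) = (2 + J)/(4 - 1) = (2 + J)/3 = (2 + J)*(⅓) = ⅔ + J/3)
(a(4, 10) + r(j))² = (-9 + (⅔ + (⅓)*(-8)))² = (-9 + (⅔ - 8/3))² = (-9 - 2)² = (-11)² = 121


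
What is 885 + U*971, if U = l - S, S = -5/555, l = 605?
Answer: 65306711/111 ≈ 5.8835e+5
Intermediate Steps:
S = -1/111 (S = -5*1/555 = -1/111 ≈ -0.0090090)
U = 67156/111 (U = 605 - 1*(-1/111) = 605 + 1/111 = 67156/111 ≈ 605.01)
885 + U*971 = 885 + (67156/111)*971 = 885 + 65208476/111 = 65306711/111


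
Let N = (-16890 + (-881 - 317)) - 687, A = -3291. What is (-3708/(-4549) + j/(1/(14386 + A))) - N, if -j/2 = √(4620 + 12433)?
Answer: 85411183/4549 - 22190*√17053 ≈ -2.8790e+6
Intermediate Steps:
j = -2*√17053 (j = -2*√(4620 + 12433) = -2*√17053 ≈ -261.17)
N = -18775 (N = (-16890 - 1198) - 687 = -18088 - 687 = -18775)
(-3708/(-4549) + j/(1/(14386 + A))) - N = (-3708/(-4549) + (-2*√17053)/(1/(14386 - 3291))) - 1*(-18775) = (-3708*(-1/4549) + (-2*√17053)/(1/11095)) + 18775 = (3708/4549 + (-2*√17053)/(1/11095)) + 18775 = (3708/4549 - 2*√17053*11095) + 18775 = (3708/4549 - 22190*√17053) + 18775 = 85411183/4549 - 22190*√17053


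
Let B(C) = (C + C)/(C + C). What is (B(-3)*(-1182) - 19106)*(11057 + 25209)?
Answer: -735764608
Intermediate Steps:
B(C) = 1 (B(C) = (2*C)/((2*C)) = (2*C)*(1/(2*C)) = 1)
(B(-3)*(-1182) - 19106)*(11057 + 25209) = (1*(-1182) - 19106)*(11057 + 25209) = (-1182 - 19106)*36266 = -20288*36266 = -735764608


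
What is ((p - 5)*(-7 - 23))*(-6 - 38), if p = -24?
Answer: -38280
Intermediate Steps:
((p - 5)*(-7 - 23))*(-6 - 38) = ((-24 - 5)*(-7 - 23))*(-6 - 38) = -29*(-30)*(-44) = 870*(-44) = -38280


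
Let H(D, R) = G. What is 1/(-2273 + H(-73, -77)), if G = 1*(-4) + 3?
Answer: -1/2274 ≈ -0.00043975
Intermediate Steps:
G = -1 (G = -4 + 3 = -1)
H(D, R) = -1
1/(-2273 + H(-73, -77)) = 1/(-2273 - 1) = 1/(-2274) = -1/2274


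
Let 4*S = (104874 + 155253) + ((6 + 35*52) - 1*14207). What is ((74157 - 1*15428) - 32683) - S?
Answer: -71781/2 ≈ -35891.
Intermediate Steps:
S = 123873/2 (S = ((104874 + 155253) + ((6 + 35*52) - 1*14207))/4 = (260127 + ((6 + 1820) - 14207))/4 = (260127 + (1826 - 14207))/4 = (260127 - 12381)/4 = (1/4)*247746 = 123873/2 ≈ 61937.)
((74157 - 1*15428) - 32683) - S = ((74157 - 1*15428) - 32683) - 1*123873/2 = ((74157 - 15428) - 32683) - 123873/2 = (58729 - 32683) - 123873/2 = 26046 - 123873/2 = -71781/2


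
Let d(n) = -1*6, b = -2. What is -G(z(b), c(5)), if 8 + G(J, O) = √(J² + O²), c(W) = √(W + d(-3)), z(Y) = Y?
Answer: 8 - √3 ≈ 6.2680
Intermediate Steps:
d(n) = -6
c(W) = √(-6 + W) (c(W) = √(W - 6) = √(-6 + W))
G(J, O) = -8 + √(J² + O²)
-G(z(b), c(5)) = -(-8 + √((-2)² + (√(-6 + 5))²)) = -(-8 + √(4 + (√(-1))²)) = -(-8 + √(4 + I²)) = -(-8 + √(4 - 1)) = -(-8 + √3) = 8 - √3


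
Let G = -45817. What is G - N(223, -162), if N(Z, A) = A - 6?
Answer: -45649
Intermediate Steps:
N(Z, A) = -6 + A
G - N(223, -162) = -45817 - (-6 - 162) = -45817 - 1*(-168) = -45817 + 168 = -45649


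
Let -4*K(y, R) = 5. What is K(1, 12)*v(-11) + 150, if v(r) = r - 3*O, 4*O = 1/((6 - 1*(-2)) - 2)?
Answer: 5245/32 ≈ 163.91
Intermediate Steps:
K(y, R) = -5/4 (K(y, R) = -1/4*5 = -5/4)
O = 1/24 (O = 1/(4*((6 - 1*(-2)) - 2)) = 1/(4*((6 + 2) - 2)) = 1/(4*(8 - 2)) = (1/4)/6 = (1/4)*(1/6) = 1/24 ≈ 0.041667)
v(r) = -1/8 + r (v(r) = r - 3*1/24 = r - 1/8 = -1/8 + r)
K(1, 12)*v(-11) + 150 = -5*(-1/8 - 11)/4 + 150 = -5/4*(-89/8) + 150 = 445/32 + 150 = 5245/32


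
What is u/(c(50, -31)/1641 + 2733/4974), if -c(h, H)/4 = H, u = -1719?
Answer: -4677017382/1700543 ≈ -2750.3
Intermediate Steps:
c(h, H) = -4*H
u/(c(50, -31)/1641 + 2733/4974) = -1719/(-4*(-31)/1641 + 2733/4974) = -1719/(124*(1/1641) + 2733*(1/4974)) = -1719/(124/1641 + 911/1658) = -1719/1700543/2720778 = -1719*2720778/1700543 = -4677017382/1700543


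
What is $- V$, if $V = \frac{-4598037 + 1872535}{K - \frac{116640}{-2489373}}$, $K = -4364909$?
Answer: $- \frac{83762852966}{134146746857} \approx -0.62441$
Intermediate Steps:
$V = \frac{83762852966}{134146746857}$ ($V = \frac{-4598037 + 1872535}{-4364909 - \frac{116640}{-2489373}} = - \frac{2725502}{-4364909 - - \frac{1440}{30733}} = - \frac{2725502}{-4364909 + \frac{1440}{30733}} = - \frac{2725502}{- \frac{134146746857}{30733}} = \left(-2725502\right) \left(- \frac{30733}{134146746857}\right) = \frac{83762852966}{134146746857} \approx 0.62441$)
$- V = \left(-1\right) \frac{83762852966}{134146746857} = - \frac{83762852966}{134146746857}$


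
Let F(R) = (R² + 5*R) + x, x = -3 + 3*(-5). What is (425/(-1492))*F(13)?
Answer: -22950/373 ≈ -61.528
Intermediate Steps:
x = -18 (x = -3 - 15 = -18)
F(R) = -18 + R² + 5*R (F(R) = (R² + 5*R) - 18 = -18 + R² + 5*R)
(425/(-1492))*F(13) = (425/(-1492))*(-18 + 13² + 5*13) = (425*(-1/1492))*(-18 + 169 + 65) = -425/1492*216 = -22950/373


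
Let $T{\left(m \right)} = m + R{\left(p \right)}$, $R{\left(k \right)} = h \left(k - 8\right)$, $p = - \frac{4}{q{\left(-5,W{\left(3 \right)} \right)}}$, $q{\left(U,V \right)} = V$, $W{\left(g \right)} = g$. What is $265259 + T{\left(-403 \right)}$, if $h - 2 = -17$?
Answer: $264996$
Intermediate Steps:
$h = -15$ ($h = 2 - 17 = -15$)
$p = - \frac{4}{3} \approx -1.3333$
$R{\left(k \right)} = 120 - 15 k$ ($R{\left(k \right)} = - 15 \left(k - 8\right) = - 15 \left(-8 + k\right) = 120 - 15 k$)
$T{\left(m \right)} = 140 + m$ ($T{\left(m \right)} = m + \left(120 - -20\right) = m + \left(120 + 20\right) = m + 140 = 140 + m$)
$265259 + T{\left(-403 \right)} = 265259 + \left(140 - 403\right) = 265259 - 263 = 264996$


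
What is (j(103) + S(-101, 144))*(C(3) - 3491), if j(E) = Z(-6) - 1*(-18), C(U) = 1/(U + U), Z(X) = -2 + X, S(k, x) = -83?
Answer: 1528985/6 ≈ 2.5483e+5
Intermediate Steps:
C(U) = 1/(2*U)
j(E) = 10 (j(E) = (-2 - 6) - 1*(-18) = -8 + 18 = 10)
(j(103) + S(-101, 144))*(C(3) - 3491) = (10 - 83)*((1/2)/3 - 3491) = -73*((1/2)*(1/3) - 3491) = -73*(1/6 - 3491) = -73*(-20945/6) = 1528985/6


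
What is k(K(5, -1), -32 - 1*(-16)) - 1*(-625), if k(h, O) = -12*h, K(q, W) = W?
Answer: 637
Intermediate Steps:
k(K(5, -1), -32 - 1*(-16)) - 1*(-625) = -12*(-1) - 1*(-625) = 12 + 625 = 637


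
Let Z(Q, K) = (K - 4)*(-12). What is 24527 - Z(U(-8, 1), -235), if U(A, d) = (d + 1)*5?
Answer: 21659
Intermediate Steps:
U(A, d) = 5 + 5*d (U(A, d) = (1 + d)*5 = 5 + 5*d)
Z(Q, K) = 48 - 12*K (Z(Q, K) = (-4 + K)*(-12) = 48 - 12*K)
24527 - Z(U(-8, 1), -235) = 24527 - (48 - 12*(-235)) = 24527 - (48 + 2820) = 24527 - 1*2868 = 24527 - 2868 = 21659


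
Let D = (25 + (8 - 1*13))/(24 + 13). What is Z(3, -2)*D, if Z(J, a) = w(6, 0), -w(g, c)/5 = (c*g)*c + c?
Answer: 0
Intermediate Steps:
w(g, c) = -5*c - 5*g*c**2 (w(g, c) = -5*((c*g)*c + c) = -5*(g*c**2 + c) = -5*(c + g*c**2) = -5*c - 5*g*c**2)
Z(J, a) = 0 (Z(J, a) = -5*0*(1 + 0*6) = -5*0*(1 + 0) = -5*0*1 = 0)
D = 20/37 (D = (25 + (8 - 13))/37 = (25 - 5)*(1/37) = 20*(1/37) = 20/37 ≈ 0.54054)
Z(3, -2)*D = 0*(20/37) = 0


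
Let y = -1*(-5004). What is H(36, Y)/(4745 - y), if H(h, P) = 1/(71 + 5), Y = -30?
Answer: -1/19684 ≈ -5.0803e-5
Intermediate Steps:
y = 5004
H(h, P) = 1/76
H(36, Y)/(4745 - y) = 1/(76*(4745 - 1*5004)) = 1/(76*(4745 - 5004)) = (1/76)/(-259) = (1/76)*(-1/259) = -1/19684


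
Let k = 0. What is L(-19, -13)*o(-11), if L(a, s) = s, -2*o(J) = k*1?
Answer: 0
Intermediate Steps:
o(J) = 0 (o(J) = -0 = -1/2*0 = 0)
L(-19, -13)*o(-11) = -13*0 = 0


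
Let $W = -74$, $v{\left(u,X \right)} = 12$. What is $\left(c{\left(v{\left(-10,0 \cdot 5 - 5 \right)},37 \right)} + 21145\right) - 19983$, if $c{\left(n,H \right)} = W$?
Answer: $1088$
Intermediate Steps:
$c{\left(n,H \right)} = -74$
$\left(c{\left(v{\left(-10,0 \cdot 5 - 5 \right)},37 \right)} + 21145\right) - 19983 = \left(-74 + 21145\right) - 19983 = 21071 - 19983 = 1088$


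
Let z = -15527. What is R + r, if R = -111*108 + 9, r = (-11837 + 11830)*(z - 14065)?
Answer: 195165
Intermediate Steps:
r = 207144 (r = (-11837 + 11830)*(-15527 - 14065) = -7*(-29592) = 207144)
R = -11979 (R = -11988 + 9 = -11979)
R + r = -11979 + 207144 = 195165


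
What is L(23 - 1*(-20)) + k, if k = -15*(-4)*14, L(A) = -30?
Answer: 810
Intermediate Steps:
k = 840 (k = 60*14 = 840)
L(23 - 1*(-20)) + k = -30 + 840 = 810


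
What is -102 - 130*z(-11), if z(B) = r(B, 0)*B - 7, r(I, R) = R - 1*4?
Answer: -4912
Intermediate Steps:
r(I, R) = -4 + R (r(I, R) = R - 4 = -4 + R)
z(B) = -7 - 4*B (z(B) = (-4 + 0)*B - 7 = -4*B - 7 = -7 - 4*B)
-102 - 130*z(-11) = -102 - 130*(-7 - 4*(-11)) = -102 - 130*(-7 + 44) = -102 - 130*37 = -102 - 4810 = -4912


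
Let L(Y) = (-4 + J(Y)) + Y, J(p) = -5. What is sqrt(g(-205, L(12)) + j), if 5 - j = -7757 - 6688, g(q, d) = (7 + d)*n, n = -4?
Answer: sqrt(14410) ≈ 120.04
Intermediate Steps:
L(Y) = -9 + Y (L(Y) = (-4 - 5) + Y = -9 + Y)
g(q, d) = -28 - 4*d (g(q, d) = (7 + d)*(-4) = -28 - 4*d)
j = 14450 (j = 5 - (-7757 - 6688) = 5 - 1*(-14445) = 5 + 14445 = 14450)
sqrt(g(-205, L(12)) + j) = sqrt((-28 - 4*(-9 + 12)) + 14450) = sqrt((-28 - 4*3) + 14450) = sqrt((-28 - 12) + 14450) = sqrt(-40 + 14450) = sqrt(14410)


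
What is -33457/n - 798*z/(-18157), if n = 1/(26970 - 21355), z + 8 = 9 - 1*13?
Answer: -3410993185211/18157 ≈ -1.8786e+8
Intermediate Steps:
z = -12 (z = -8 + (9 - 1*13) = -8 + (9 - 13) = -8 - 4 = -12)
n = 1/5615 ≈ 0.00017809
-33457/n - 798*z/(-18157) = -33457/1/5615 - 798*(-12)/(-18157) = -33457*5615 + 9576*(-1/18157) = -187861055 - 9576/18157 = -3410993185211/18157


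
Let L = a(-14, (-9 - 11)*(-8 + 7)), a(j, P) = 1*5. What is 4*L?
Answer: 20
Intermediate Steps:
a(j, P) = 5
L = 5
4*L = 4*5 = 20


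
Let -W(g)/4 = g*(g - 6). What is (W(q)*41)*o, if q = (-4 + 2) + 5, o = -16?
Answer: -23616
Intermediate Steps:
q = 3 (q = -2 + 5 = 3)
W(g) = -4*g*(-6 + g) (W(g) = -4*g*(g - 6) = -4*g*(-6 + g))
(W(q)*41)*o = ((4*3*(6 - 1*3))*41)*(-16) = ((4*3*(6 - 3))*41)*(-16) = ((4*3*3)*41)*(-16) = (36*41)*(-16) = 1476*(-16) = -23616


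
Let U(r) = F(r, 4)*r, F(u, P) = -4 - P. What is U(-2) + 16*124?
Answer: 2000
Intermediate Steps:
U(r) = -8*r (U(r) = (-4 - 1*4)*r = (-4 - 4)*r = -8*r)
U(-2) + 16*124 = -8*(-2) + 16*124 = 16 + 1984 = 2000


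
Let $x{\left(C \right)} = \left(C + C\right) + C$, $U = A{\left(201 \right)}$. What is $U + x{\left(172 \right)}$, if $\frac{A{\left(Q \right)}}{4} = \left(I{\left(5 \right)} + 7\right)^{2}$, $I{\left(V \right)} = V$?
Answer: $1092$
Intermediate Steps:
$A{\left(Q \right)} = 576$ ($A{\left(Q \right)} = 4 \left(5 + 7\right)^{2} = 4 \cdot 12^{2} = 4 \cdot 144 = 576$)
$U = 576$
$x{\left(C \right)} = 3 C$ ($x{\left(C \right)} = 2 C + C = 3 C$)
$U + x{\left(172 \right)} = 576 + 3 \cdot 172 = 576 + 516 = 1092$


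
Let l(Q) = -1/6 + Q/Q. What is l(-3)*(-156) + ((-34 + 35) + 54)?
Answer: -75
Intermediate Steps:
l(Q) = ⅚ (l(Q) = -1*⅙ + 1 = -⅙ + 1 = ⅚)
l(-3)*(-156) + ((-34 + 35) + 54) = (⅚)*(-156) + ((-34 + 35) + 54) = -130 + (1 + 54) = -130 + 55 = -75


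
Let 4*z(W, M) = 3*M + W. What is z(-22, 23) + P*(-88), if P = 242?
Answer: -85137/4 ≈ -21284.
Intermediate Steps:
z(W, M) = W/4 + 3*M/4 (z(W, M) = (3*M + W)/4 = (W + 3*M)/4 = W/4 + 3*M/4)
z(-22, 23) + P*(-88) = ((¼)*(-22) + (¾)*23) + 242*(-88) = (-11/2 + 69/4) - 21296 = 47/4 - 21296 = -85137/4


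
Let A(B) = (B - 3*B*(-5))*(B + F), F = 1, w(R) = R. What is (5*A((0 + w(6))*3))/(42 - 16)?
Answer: 13680/13 ≈ 1052.3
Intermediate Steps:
A(B) = 16*B*(1 + B) (A(B) = (B - 3*B*(-5))*(B + 1) = (B + 15*B)*(1 + B) = (16*B)*(1 + B) = 16*B*(1 + B))
(5*A((0 + w(6))*3))/(42 - 16) = (5*(16*((0 + 6)*3)*(1 + (0 + 6)*3)))/(42 - 16) = (5*(16*(6*3)*(1 + 6*3)))/26 = (5*(16*18*(1 + 18)))*(1/26) = (5*(16*18*19))*(1/26) = (5*5472)*(1/26) = 27360*(1/26) = 13680/13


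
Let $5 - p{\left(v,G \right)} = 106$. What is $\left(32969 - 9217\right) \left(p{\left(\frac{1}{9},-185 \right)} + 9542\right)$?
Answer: $224242632$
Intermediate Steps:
$p{\left(v,G \right)} = -101$ ($p{\left(v,G \right)} = 5 - 106 = -101$)
$\left(32969 - 9217\right) \left(p{\left(\frac{1}{9},-185 \right)} + 9542\right) = \left(32969 - 9217\right) \left(-101 + 9542\right) = 23752 \cdot 9441 = 224242632$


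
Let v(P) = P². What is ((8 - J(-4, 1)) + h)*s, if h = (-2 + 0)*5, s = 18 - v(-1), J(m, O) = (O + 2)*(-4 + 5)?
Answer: -85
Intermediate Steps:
J(m, O) = 2 + O (J(m, O) = (2 + O)*1 = 2 + O)
s = 17 (s = 18 - 1*(-1)² = 18 - 1*1 = 18 - 1 = 17)
h = -10 (h = -2*5 = -10)
((8 - J(-4, 1)) + h)*s = ((8 - (2 + 1)) - 10)*17 = ((8 - 1*3) - 10)*17 = ((8 - 3) - 10)*17 = (5 - 10)*17 = -5*17 = -85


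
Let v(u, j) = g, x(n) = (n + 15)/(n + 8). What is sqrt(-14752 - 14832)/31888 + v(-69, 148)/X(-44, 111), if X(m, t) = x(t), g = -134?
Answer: -1139/9 + 43*I/7972 ≈ -126.56 + 0.0053939*I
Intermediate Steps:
x(n) = (15 + n)/(8 + n)
v(u, j) = -134
X(m, t) = (15 + t)/(8 + t)
sqrt(-14752 - 14832)/31888 + v(-69, 148)/X(-44, 111) = sqrt(-14752 - 14832)/31888 - 134*(8 + 111)/(15 + 111) = sqrt(-29584)*(1/31888) - 134/(126/119) = (172*I)*(1/31888) - 134/((1/119)*126) = 43*I/7972 - 134/18/17 = 43*I/7972 - 134*17/18 = 43*I/7972 - 1139/9 = -1139/9 + 43*I/7972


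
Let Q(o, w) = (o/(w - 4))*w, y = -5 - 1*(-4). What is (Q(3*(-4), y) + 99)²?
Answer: 233289/25 ≈ 9331.6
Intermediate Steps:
y = -1 (y = -5 + 4 = -1)
Q(o, w) = o*w/(-4 + w) (Q(o, w) = (o/(-4 + w))*w = o*w/(-4 + w))
(Q(3*(-4), y) + 99)² = ((3*(-4))*(-1)/(-4 - 1) + 99)² = (-12*(-1)/(-5) + 99)² = (-12*(-1)*(-⅕) + 99)² = (-12/5 + 99)² = (483/5)² = 233289/25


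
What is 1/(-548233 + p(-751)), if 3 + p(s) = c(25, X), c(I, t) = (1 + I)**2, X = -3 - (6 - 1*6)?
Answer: -1/547560 ≈ -1.8263e-6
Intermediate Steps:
X = -3 (X = -3 - (6 - 6) = -3 - 1*0 = -3 + 0 = -3)
p(s) = 673 (p(s) = -3 + (1 + 25)**2 = -3 + 26**2 = -3 + 676 = 673)
1/(-548233 + p(-751)) = 1/(-548233 + 673) = 1/(-547560) = -1/547560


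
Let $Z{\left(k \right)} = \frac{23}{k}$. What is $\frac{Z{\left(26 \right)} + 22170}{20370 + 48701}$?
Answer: $\frac{576443}{1795846} \approx 0.32099$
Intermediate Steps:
$\frac{Z{\left(26 \right)} + 22170}{20370 + 48701} = \frac{\frac{23}{26} + 22170}{20370 + 48701} = \frac{23 \cdot \frac{1}{26} + 22170}{69071} = \left(\frac{23}{26} + 22170\right) \frac{1}{69071} = \frac{576443}{26} \cdot \frac{1}{69071} = \frac{576443}{1795846}$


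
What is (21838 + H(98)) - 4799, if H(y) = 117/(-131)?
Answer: 2231992/131 ≈ 17038.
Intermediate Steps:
H(y) = -117/131 (H(y) = 117*(-1/131) = -117/131)
(21838 + H(98)) - 4799 = (21838 - 117/131) - 4799 = 2860661/131 - 4799 = 2231992/131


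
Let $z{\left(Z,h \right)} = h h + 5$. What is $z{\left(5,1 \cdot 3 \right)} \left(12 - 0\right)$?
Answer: $168$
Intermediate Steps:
$z{\left(Z,h \right)} = 5 + h^{2}$ ($z{\left(Z,h \right)} = h^{2} + 5 = 5 + h^{2}$)
$z{\left(5,1 \cdot 3 \right)} \left(12 - 0\right) = \left(5 + \left(1 \cdot 3\right)^{2}\right) \left(12 - 0\right) = \left(5 + 3^{2}\right) \left(12 + 0\right) = \left(5 + 9\right) 12 = 14 \cdot 12 = 168$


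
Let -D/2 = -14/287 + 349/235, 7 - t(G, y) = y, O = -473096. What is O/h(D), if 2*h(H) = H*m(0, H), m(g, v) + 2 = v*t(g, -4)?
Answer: -5489878426825/560008974 ≈ -9803.2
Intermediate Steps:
t(G, y) = 7 - y
D = -27678/9635 (D = -2*(-14/287 + 349/235) = -2*(-14*1/287 + 349*(1/235)) = -2*(-2/41 + 349/235) = -2*13839/9635 = -27678/9635 ≈ -2.8727)
m(g, v) = -2 + 11*v (m(g, v) = -2 + v*(7 - 1*(-4)) = -2 + v*(7 + 4) = -2 + v*11 = -2 + 11*v)
h(H) = H*(-2 + 11*H)/2 (h(H) = (H*(-2 + 11*H))/2 = H*(-2 + 11*H)/2)
O/h(D) = -473096*(-9635/(13839*(-2 + 11*(-27678/9635)))) = -473096*(-9635/(13839*(-2 - 304458/9635))) = -473096/((1/2)*(-27678/9635)*(-323728/9635)) = -473096/4480071792/92833225 = -473096*92833225/4480071792 = -5489878426825/560008974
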